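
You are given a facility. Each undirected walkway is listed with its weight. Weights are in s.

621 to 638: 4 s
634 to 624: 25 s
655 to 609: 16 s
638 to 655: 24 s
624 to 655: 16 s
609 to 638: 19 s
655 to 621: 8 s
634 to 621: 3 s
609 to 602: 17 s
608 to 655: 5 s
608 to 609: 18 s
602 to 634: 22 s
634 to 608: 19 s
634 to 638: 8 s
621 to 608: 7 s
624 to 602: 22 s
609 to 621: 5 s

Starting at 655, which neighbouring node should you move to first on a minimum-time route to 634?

621

Candidate routes:
655 - 621 - 634: 8+3 = 11
655 - 621 - 638 - 634: 8+4+8 = 20
655 - 608 - 621 - 634: 5+7+3 = 15
Cheapest is 655 - 621 - 634 at 11 s.
So from 655 the first move is to 621.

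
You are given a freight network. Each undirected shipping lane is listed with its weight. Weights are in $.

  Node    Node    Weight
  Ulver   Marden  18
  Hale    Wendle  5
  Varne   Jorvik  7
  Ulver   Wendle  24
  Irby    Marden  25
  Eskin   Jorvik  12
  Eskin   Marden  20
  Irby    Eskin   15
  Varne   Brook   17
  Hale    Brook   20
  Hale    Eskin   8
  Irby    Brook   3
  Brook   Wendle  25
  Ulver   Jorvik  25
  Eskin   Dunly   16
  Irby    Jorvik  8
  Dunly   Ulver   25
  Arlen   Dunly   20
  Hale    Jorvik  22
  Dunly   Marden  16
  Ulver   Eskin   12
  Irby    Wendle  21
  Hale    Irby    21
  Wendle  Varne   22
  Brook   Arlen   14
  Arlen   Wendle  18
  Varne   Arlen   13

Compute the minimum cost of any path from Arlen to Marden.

Shortest distances from Arlen:
Arlen: 0
Varne: 13  (via Arlen)
Brook: 14  (via Arlen)
Irby: 17  (via Brook)
Wendle: 18  (via Arlen)
Jorvik: 20  (via Varne)
Dunly: 20  (via Arlen)
Hale: 23  (via Wendle)
Eskin: 31  (via Hale)
Marden: 36  (via Dunly)
Shortest route: Arlen–Dunly–Marden = $36.

$36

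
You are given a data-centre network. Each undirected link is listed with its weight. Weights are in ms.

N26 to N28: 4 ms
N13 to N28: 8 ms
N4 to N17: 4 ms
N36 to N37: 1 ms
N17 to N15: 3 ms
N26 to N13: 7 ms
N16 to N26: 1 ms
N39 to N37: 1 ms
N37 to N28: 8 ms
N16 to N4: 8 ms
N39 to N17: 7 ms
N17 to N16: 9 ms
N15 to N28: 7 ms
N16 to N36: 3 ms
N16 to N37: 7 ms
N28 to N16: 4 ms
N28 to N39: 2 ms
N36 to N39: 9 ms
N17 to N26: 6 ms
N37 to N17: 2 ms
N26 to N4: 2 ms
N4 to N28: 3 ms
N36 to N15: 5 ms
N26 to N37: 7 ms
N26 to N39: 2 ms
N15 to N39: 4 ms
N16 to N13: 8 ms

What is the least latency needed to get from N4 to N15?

Compare a few routes:
N4 - N28 - N39 - N15: 3+2+4 = 9
N4 - N17 - N15: 4+3 = 7
N4 - N26 - N39 - N15: 2+2+4 = 8
Cheapest is N4 - N17 - N15 at 7 ms.

7 ms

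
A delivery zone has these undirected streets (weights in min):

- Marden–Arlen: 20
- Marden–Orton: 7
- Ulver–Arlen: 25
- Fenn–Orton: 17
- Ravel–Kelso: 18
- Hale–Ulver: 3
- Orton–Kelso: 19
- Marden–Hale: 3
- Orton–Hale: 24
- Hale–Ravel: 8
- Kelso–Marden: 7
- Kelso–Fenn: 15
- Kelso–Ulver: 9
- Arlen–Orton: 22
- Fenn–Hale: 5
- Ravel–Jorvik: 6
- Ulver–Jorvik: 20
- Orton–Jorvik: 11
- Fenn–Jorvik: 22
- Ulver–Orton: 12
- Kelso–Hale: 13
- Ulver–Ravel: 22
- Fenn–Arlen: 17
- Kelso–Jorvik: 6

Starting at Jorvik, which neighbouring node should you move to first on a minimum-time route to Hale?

Candidate routes:
Jorvik - Ravel - Hale: 6+8 = 14
Jorvik - Kelso - Ulver - Hale: 6+9+3 = 18
Jorvik - Kelso - Marden - Hale: 6+7+3 = 16
Jorvik - Kelso - Hale: 6+13 = 19
The minimum is 14 min via Jorvik - Ravel - Hale.
So from Jorvik the first move is to Ravel.

Ravel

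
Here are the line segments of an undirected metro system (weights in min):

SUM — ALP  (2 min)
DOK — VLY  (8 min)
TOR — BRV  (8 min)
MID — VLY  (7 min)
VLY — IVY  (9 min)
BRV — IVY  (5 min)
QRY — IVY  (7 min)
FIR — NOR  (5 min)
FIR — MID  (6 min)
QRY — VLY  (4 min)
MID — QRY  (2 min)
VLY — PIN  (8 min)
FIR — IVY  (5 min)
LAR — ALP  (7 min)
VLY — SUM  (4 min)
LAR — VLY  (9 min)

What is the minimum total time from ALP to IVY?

Candidate routes:
ALP–SUM–VLY–IVY: 2+4+9 = 15
ALP–SUM–VLY–QRY–IVY: 2+4+4+7 = 17
ALP–SUM–VLY–MID–QRY–IVY: 2+4+7+2+7 = 22
ALP–SUM–VLY–QRY–MID–FIR–IVY: 2+4+4+2+6+5 = 23
The minimum is 15 min via ALP–SUM–VLY–IVY.

15 min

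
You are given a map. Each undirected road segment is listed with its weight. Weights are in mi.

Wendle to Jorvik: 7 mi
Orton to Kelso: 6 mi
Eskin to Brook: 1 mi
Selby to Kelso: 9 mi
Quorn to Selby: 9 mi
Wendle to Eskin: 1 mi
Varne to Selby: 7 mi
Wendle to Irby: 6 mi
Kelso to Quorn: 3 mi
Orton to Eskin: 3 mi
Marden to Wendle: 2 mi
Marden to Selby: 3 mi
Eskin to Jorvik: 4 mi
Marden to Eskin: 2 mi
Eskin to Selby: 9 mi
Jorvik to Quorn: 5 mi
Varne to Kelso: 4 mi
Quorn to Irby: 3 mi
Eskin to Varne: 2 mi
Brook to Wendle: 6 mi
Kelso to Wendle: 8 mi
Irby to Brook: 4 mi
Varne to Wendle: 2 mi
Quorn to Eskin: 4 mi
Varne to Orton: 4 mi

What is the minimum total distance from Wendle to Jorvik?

Running Dijkstra from Wendle:
Wendle: 0
Eskin: 1  (via Wendle)
Marden: 2  (via Wendle)
Brook: 2  (via Eskin)
Varne: 2  (via Wendle)
Orton: 4  (via Eskin)
Quorn: 5  (via Eskin)
Selby: 5  (via Marden)
Jorvik: 5  (via Eskin)
Shortest route: Wendle → Eskin → Jorvik = 5 mi.

5 mi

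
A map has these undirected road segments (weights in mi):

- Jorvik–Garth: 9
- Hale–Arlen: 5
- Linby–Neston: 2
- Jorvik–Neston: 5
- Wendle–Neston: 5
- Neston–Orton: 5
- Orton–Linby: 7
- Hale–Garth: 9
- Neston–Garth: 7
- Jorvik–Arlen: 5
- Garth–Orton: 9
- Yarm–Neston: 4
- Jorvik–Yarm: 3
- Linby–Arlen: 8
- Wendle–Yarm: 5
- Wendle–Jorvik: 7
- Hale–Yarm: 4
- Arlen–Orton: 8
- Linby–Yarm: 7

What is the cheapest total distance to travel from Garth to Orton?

9 mi

Shortest distances from Garth:
Garth: 0
Neston: 7  (via Garth)
Jorvik: 9  (via Garth)
Orton: 9  (via Garth)
Shortest route: Garth → Orton = 9 mi.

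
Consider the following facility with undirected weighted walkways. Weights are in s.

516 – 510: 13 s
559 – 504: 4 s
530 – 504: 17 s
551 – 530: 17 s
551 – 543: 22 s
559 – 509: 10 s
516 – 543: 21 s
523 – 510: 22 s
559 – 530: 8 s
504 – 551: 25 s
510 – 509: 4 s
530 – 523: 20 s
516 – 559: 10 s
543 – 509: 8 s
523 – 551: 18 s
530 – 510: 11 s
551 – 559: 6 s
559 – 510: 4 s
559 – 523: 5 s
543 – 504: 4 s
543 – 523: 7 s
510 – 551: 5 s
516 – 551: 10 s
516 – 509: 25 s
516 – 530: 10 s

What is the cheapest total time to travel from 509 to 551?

9 s

Enumerating some paths:
509–510–551: 4+5 = 9
509–510–559–551: 4+4+6 = 14
Cheapest is 509–510–551 at 9 s.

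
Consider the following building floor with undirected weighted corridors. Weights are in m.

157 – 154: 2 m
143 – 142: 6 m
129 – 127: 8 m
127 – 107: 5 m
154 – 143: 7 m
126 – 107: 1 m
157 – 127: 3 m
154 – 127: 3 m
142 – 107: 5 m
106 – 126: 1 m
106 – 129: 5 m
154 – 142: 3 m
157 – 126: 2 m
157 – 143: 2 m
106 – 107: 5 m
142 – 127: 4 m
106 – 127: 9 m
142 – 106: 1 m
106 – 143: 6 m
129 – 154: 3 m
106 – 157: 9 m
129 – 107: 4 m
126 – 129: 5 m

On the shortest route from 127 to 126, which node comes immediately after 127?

157

Candidate routes:
127 - 107 - 126: 5+1 = 6
127 - 142 - 106 - 126: 4+1+1 = 6
127 - 157 - 126: 3+2 = 5
Cheapest is 127 - 157 - 126 at 5 m.
So from 127 the first move is to 157.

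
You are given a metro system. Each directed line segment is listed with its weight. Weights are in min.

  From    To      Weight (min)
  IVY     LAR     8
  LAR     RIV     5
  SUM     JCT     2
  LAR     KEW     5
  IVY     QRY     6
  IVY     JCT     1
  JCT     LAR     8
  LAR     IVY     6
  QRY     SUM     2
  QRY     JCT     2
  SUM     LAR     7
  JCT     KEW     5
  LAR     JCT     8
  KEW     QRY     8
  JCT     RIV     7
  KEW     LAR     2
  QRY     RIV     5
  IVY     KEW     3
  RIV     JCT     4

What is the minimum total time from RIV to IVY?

Settle nodes by increasing distance from RIV:
RIV: 0
JCT: 4  (via RIV)
KEW: 9  (via JCT)
LAR: 11  (via KEW)
IVY: 17  (via LAR)
Shortest route: RIV → JCT → KEW → LAR → IVY = 17 min.

17 min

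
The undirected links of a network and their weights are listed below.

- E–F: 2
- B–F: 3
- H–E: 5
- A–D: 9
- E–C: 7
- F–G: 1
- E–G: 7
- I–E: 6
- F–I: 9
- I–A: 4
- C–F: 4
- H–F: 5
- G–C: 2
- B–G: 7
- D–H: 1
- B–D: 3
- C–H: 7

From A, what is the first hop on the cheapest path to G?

Compare a few routes:
A–I–E–F–G: 4+6+2+1 = 13
A–D–B–F–G: 9+3+3+1 = 16
A–I–F–G: 4+9+1 = 14
A–D–H–F–G: 9+1+5+1 = 16
The minimum is 13 via A–I–E–F–G.
So from A the first move is to I.

I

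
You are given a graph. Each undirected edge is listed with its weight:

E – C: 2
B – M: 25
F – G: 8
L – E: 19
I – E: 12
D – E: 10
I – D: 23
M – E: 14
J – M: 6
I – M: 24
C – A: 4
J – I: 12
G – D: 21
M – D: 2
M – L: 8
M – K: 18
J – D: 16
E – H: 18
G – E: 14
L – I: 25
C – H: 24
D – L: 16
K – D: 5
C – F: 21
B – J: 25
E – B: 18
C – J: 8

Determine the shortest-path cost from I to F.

Shortest distances from I:
I: 0
E: 12  (via I)
J: 12  (via I)
C: 14  (via E)
A: 18  (via C)
M: 18  (via J)
D: 20  (via M)
K: 25  (via D)
L: 25  (via I)
G: 26  (via E)
B: 30  (via E)
H: 30  (via E)
F: 34  (via G)
Shortest route: I–E–G–F = 34.

34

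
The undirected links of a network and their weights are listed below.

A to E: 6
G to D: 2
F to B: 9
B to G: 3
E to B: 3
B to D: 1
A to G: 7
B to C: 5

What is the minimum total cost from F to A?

Candidate routes:
F → B → E → A: 9+3+6 = 18
F → B → D → G → A: 9+1+2+7 = 19
The minimum is 18 via F → B → E → A.

18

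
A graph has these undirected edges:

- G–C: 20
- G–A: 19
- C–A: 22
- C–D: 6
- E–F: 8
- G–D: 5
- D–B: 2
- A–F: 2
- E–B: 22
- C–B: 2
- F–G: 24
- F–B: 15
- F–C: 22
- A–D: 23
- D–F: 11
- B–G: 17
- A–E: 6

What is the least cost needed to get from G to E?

Running Dijkstra from G:
G: 0
D: 5  (via G)
B: 7  (via D)
C: 9  (via B)
F: 16  (via D)
A: 18  (via F)
E: 24  (via F)
Shortest route: G → D → F → E = 24.

24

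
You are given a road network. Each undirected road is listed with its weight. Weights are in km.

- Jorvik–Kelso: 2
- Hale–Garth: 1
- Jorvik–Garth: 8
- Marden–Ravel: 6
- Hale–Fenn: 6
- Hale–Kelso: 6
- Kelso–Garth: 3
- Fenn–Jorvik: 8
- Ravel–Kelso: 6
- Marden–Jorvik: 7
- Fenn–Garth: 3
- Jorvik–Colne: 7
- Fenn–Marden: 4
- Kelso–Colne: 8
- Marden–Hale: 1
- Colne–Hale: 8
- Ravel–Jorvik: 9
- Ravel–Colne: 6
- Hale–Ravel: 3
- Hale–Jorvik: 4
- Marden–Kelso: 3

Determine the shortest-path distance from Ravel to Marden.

4 km

Compare a few routes:
Ravel - Hale - Garth - Kelso - Marden: 3+1+3+3 = 10
Ravel - Hale - Marden: 3+1 = 4
Ravel - Marden: 6 = 6
Ravel - Kelso - Marden: 6+3 = 9
The minimum is 4 km via Ravel - Hale - Marden.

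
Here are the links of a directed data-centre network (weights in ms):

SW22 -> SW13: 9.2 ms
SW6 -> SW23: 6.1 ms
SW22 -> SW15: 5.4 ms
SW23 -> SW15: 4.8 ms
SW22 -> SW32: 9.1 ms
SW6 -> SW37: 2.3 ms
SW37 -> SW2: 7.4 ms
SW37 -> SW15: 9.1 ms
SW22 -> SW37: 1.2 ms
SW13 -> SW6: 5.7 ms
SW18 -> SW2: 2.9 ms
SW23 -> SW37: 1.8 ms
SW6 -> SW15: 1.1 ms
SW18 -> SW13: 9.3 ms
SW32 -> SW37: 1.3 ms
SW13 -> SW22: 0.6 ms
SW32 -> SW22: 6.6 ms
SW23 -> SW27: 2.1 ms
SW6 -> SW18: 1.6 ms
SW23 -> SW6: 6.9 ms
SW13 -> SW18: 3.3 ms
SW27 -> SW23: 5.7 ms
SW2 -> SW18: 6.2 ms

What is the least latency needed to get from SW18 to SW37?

11.1 ms

Compare a few routes:
SW18–SW13–SW6–SW37: 9.3+5.7+2.3 = 17.3
SW18–SW13–SW22–SW32–SW37: 9.3+0.6+9.1+1.3 = 20.3
SW18–SW13–SW22–SW37: 9.3+0.6+1.2 = 11.1
Cheapest is SW18–SW13–SW22–SW37 at 11.1 ms.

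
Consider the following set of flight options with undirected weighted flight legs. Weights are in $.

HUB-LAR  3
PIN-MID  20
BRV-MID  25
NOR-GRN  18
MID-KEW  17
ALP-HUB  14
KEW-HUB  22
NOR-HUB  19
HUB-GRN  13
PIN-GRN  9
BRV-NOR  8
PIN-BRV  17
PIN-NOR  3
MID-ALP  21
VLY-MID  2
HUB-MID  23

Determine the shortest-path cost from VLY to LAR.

$28

Shortest distances from VLY:
VLY: 0
MID: 2  (via VLY)
KEW: 19  (via MID)
PIN: 22  (via MID)
ALP: 23  (via MID)
NOR: 25  (via PIN)
HUB: 25  (via MID)
BRV: 27  (via MID)
LAR: 28  (via HUB)
Shortest route: VLY → MID → HUB → LAR = $28.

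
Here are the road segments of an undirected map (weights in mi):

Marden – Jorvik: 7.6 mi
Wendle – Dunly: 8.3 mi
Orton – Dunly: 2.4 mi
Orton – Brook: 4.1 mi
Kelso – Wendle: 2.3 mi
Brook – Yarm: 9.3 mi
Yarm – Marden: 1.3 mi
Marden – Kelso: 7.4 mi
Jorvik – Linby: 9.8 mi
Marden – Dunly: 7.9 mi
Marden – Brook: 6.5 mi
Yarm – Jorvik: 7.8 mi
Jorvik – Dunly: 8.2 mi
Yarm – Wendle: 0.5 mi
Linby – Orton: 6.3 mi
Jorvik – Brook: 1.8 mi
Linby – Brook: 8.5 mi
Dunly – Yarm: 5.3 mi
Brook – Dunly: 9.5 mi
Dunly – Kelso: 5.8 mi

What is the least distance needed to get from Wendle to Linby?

Candidate routes:
Wendle–Yarm–Marden–Brook–Linby: 0.5+1.3+6.5+8.5 = 16.8
Wendle–Yarm–Dunly–Orton–Linby: 0.5+5.3+2.4+6.3 = 14.5
The minimum is 14.5 mi via Wendle–Yarm–Dunly–Orton–Linby.

14.5 mi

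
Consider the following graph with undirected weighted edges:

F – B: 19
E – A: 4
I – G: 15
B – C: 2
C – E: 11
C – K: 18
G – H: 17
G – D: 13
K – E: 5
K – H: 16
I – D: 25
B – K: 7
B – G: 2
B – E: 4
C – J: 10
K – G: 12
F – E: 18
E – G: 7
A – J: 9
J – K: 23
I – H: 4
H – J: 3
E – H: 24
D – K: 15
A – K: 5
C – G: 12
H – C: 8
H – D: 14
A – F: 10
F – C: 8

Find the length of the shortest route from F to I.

20

Shortest distances from F:
F: 0
C: 8  (via F)
A: 10  (via F)
B: 10  (via C)
G: 12  (via B)
E: 14  (via A)
K: 15  (via A)
H: 16  (via C)
J: 18  (via C)
I: 20  (via H)
Shortest route: F–C–H–I = 20.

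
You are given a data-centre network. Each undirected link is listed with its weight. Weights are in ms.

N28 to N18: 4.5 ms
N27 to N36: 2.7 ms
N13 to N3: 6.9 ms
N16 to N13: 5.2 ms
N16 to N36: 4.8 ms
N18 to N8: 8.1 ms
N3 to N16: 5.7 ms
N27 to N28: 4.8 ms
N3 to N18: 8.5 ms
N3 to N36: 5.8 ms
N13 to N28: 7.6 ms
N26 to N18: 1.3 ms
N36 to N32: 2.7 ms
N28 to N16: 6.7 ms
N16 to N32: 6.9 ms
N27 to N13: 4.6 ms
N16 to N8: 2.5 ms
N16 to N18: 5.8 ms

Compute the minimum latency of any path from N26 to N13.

Enumerating some paths:
N26 - N18 - N16 - N13: 1.3+5.8+5.2 = 12.3
N26 - N18 - N28 - N13: 1.3+4.5+7.6 = 13.4
The minimum is 12.3 ms via N26 - N18 - N16 - N13.

12.3 ms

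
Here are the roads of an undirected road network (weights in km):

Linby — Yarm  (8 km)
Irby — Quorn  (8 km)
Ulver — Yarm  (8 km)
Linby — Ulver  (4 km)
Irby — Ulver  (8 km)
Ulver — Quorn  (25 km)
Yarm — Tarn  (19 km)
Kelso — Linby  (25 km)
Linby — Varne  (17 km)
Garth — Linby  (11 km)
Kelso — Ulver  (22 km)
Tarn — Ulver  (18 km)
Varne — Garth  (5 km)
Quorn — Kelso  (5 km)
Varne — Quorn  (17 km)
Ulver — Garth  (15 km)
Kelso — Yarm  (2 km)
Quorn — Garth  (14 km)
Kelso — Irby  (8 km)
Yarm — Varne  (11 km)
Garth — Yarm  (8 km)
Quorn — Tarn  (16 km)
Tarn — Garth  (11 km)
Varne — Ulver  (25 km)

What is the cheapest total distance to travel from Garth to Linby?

Settle nodes by increasing distance from Garth:
Garth: 0
Varne: 5  (via Garth)
Yarm: 8  (via Garth)
Kelso: 10  (via Yarm)
Tarn: 11  (via Garth)
Linby: 11  (via Garth)
Shortest route: Garth → Linby = 11 km.

11 km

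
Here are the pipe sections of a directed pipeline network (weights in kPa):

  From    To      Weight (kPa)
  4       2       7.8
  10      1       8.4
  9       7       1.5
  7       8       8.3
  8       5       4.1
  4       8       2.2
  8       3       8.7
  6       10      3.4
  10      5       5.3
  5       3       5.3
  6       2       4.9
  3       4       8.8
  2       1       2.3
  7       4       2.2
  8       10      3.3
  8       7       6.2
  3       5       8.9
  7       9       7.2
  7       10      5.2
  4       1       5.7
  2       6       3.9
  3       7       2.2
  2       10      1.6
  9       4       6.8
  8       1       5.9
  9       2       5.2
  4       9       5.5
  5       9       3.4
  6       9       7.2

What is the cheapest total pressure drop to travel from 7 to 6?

13.9 kPa

Settle nodes by increasing distance from 7:
7: 0
4: 2.2  (via 7)
8: 4.4  (via 4)
10: 5.2  (via 7)
9: 7.2  (via 7)
1: 7.9  (via 4)
5: 8.5  (via 8)
2: 10  (via 4)
3: 13.1  (via 8)
6: 13.9  (via 2)
Shortest route: 7–4–2–6 = 13.9 kPa.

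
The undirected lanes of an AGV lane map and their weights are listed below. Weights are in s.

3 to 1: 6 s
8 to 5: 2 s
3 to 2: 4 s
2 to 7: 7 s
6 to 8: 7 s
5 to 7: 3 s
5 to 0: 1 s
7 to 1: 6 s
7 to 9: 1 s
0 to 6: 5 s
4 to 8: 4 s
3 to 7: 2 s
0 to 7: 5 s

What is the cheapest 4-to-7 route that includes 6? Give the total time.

20 s

Best 4 to 6: 4–8–6 costing 11
Shortest 6→7: 6–0–5–7 = 9
Total via 6: 11 + 9 = 20 s.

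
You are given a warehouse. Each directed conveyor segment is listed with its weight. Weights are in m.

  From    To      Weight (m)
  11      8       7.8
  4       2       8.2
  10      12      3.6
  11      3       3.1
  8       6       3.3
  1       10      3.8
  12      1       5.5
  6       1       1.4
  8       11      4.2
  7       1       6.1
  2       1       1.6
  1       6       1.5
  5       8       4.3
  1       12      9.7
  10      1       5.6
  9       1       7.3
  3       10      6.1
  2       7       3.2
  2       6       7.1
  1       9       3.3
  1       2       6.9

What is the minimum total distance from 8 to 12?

Compare a few routes:
8 - 11 - 3 - 10 - 12: 4.2+3.1+6.1+3.6 = 17
8 - 6 - 1 - 10 - 12: 3.3+1.4+3.8+3.6 = 12.1
8 - 6 - 1 - 12: 3.3+1.4+9.7 = 14.4
Cheapest is 8 - 6 - 1 - 10 - 12 at 12.1 m.

12.1 m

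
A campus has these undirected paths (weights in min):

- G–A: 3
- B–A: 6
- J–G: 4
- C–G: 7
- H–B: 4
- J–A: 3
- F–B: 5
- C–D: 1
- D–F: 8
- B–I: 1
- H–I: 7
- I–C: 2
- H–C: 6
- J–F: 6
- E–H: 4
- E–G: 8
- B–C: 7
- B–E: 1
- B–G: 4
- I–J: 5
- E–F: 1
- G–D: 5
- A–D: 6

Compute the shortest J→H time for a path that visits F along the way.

11 min

Best J to F: J–F costing 6
Shortest F→H: F–E–H = 5
Total via F: 6 + 5 = 11 min.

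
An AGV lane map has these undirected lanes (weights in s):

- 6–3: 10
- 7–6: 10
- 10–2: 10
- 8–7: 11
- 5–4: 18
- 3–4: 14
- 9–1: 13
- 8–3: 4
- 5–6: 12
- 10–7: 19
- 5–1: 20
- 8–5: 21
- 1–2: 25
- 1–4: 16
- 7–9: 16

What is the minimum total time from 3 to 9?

Shortest distances from 3:
3: 0
8: 4  (via 3)
6: 10  (via 3)
4: 14  (via 3)
7: 15  (via 8)
5: 22  (via 6)
1: 30  (via 4)
9: 31  (via 7)
Shortest route: 3–8–7–9 = 31 s.

31 s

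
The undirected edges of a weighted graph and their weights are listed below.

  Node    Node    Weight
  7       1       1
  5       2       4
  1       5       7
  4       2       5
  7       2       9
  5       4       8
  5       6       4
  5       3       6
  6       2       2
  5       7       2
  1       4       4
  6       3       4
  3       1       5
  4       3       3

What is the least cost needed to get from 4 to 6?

7

Candidate routes:
4 - 3 - 6: 3+4 = 7
4 - 3 - 5 - 6: 3+6+4 = 13
4 - 5 - 6: 8+4 = 12
4 - 1 - 7 - 5 - 6: 4+1+2+4 = 11
Cheapest is 4 - 3 - 6 at 7.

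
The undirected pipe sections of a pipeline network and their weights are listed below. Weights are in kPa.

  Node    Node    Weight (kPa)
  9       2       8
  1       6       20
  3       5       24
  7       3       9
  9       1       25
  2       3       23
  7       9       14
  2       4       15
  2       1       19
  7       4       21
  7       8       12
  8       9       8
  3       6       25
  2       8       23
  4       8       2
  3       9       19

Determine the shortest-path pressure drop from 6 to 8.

46 kPa

Shortest distances from 6:
6: 0
1: 20  (via 6)
3: 25  (via 6)
7: 34  (via 3)
2: 39  (via 1)
9: 44  (via 3)
8: 46  (via 7)
Shortest route: 6 → 3 → 7 → 8 = 46 kPa.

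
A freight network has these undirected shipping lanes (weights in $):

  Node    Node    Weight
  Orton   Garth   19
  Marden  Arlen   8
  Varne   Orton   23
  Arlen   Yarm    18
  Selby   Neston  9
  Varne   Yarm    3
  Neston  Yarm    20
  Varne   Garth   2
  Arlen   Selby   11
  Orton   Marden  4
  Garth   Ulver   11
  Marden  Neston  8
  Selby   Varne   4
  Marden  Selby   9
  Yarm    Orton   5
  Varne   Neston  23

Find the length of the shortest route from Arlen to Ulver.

Running Dijkstra from Arlen:
Arlen: 0
Marden: 8  (via Arlen)
Selby: 11  (via Arlen)
Orton: 12  (via Marden)
Varne: 15  (via Selby)
Neston: 16  (via Marden)
Garth: 17  (via Varne)
Yarm: 17  (via Orton)
Ulver: 28  (via Garth)
Shortest route: Arlen → Selby → Varne → Garth → Ulver = $28.

$28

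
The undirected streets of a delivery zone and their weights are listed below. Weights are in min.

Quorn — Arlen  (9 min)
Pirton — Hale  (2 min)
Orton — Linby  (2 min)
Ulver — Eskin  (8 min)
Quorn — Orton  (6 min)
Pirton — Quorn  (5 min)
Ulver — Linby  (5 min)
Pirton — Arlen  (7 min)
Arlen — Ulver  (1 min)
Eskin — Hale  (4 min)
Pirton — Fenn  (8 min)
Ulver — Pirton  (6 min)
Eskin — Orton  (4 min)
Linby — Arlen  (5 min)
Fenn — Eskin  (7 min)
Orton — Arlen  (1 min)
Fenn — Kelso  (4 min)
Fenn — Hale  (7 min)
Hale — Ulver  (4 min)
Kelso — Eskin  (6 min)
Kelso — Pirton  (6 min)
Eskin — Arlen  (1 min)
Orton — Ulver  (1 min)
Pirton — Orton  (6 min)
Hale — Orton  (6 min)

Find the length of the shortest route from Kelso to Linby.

10 min

Running Dijkstra from Kelso:
Kelso: 0
Fenn: 4  (via Kelso)
Eskin: 6  (via Kelso)
Pirton: 6  (via Kelso)
Arlen: 7  (via Eskin)
Ulver: 8  (via Arlen)
Orton: 8  (via Arlen)
Hale: 8  (via Pirton)
Linby: 10  (via Orton)
Shortest route: Kelso–Eskin–Arlen–Orton–Linby = 10 min.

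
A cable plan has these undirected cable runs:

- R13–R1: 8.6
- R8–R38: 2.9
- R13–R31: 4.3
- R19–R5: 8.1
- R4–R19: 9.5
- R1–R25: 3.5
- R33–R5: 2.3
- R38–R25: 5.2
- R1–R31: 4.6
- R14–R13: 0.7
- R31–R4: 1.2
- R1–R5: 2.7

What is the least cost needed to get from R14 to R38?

Settle nodes by increasing distance from R14:
R14: 0
R13: 0.7  (via R14)
R31: 5  (via R13)
R4: 6.2  (via R31)
R1: 9.3  (via R13)
R5: 12  (via R1)
R25: 12.8  (via R1)
R33: 14.3  (via R5)
R19: 15.7  (via R4)
R38: 18  (via R25)
Shortest route: R14 → R13 → R1 → R25 → R38 = 18.

18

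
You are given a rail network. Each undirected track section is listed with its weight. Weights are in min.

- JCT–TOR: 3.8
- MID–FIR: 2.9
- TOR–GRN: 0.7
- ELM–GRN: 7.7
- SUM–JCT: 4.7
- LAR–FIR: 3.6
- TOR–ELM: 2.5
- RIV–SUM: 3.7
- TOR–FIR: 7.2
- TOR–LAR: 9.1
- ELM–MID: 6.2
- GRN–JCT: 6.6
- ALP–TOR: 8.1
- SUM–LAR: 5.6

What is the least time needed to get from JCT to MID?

12.5 min

Settle nodes by increasing distance from JCT:
JCT: 0
TOR: 3.8  (via JCT)
GRN: 4.5  (via TOR)
SUM: 4.7  (via JCT)
ELM: 6.3  (via TOR)
RIV: 8.4  (via SUM)
LAR: 10.3  (via SUM)
FIR: 11  (via TOR)
ALP: 11.9  (via TOR)
MID: 12.5  (via ELM)
Shortest route: JCT → TOR → ELM → MID = 12.5 min.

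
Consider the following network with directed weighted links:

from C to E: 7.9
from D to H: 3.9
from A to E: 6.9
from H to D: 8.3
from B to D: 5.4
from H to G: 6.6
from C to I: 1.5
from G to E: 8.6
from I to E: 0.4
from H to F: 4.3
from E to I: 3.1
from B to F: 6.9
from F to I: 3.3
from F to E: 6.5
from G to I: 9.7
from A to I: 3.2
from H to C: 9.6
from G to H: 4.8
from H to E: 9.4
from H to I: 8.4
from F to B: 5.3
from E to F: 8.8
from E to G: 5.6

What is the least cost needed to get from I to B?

14.5

Enumerating some paths:
I–E–F–B: 0.4+8.8+5.3 = 14.5
I–E–G–H–F–B: 0.4+5.6+4.8+4.3+5.3 = 20.4
The minimum is 14.5 via I–E–F–B.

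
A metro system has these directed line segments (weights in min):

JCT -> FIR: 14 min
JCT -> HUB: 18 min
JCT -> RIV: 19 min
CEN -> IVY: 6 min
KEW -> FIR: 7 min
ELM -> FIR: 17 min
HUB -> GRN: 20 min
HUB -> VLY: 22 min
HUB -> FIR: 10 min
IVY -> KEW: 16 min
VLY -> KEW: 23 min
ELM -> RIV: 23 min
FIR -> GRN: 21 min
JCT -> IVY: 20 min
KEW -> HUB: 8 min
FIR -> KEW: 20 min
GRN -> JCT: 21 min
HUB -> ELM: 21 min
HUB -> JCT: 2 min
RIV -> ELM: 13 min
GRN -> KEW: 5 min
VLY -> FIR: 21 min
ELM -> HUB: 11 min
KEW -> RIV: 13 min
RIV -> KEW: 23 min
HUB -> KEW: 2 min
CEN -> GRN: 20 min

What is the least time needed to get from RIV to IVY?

Compare a few routes:
RIV–ELM–HUB–JCT–IVY: 13+11+2+20 = 46
RIV–KEW–HUB–JCT–IVY: 23+8+2+20 = 53
The minimum is 46 min via RIV–ELM–HUB–JCT–IVY.

46 min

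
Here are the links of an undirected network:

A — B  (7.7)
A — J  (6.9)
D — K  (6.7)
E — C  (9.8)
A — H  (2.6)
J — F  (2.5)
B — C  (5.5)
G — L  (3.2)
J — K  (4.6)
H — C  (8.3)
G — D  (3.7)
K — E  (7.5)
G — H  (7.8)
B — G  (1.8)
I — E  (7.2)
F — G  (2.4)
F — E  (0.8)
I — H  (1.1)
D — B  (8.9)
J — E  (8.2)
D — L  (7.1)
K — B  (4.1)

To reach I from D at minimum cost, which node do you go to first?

Enumerating some paths:
D–G–B–A–H–I: 3.7+1.8+7.7+2.6+1.1 = 16.9
D–G–H–I: 3.7+7.8+1.1 = 12.6
D–G–F–E–I: 3.7+2.4+0.8+7.2 = 14.1
Cheapest is D–G–H–I at 12.6.
So from D the first move is to G.

G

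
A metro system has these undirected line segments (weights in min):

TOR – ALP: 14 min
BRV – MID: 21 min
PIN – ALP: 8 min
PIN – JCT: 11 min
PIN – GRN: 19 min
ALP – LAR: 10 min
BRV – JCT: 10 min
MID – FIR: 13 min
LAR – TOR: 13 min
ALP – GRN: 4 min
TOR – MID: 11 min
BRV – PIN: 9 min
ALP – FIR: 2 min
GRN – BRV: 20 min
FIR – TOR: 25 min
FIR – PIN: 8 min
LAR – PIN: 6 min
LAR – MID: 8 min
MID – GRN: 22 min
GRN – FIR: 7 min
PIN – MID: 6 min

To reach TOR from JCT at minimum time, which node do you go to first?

PIN

Candidate routes:
JCT → PIN → LAR → TOR: 11+6+13 = 30
JCT → PIN → MID → TOR: 11+6+11 = 28
JCT → PIN → ALP → TOR: 11+8+14 = 33
Cheapest is JCT → PIN → MID → TOR at 28 min.
So from JCT the first move is to PIN.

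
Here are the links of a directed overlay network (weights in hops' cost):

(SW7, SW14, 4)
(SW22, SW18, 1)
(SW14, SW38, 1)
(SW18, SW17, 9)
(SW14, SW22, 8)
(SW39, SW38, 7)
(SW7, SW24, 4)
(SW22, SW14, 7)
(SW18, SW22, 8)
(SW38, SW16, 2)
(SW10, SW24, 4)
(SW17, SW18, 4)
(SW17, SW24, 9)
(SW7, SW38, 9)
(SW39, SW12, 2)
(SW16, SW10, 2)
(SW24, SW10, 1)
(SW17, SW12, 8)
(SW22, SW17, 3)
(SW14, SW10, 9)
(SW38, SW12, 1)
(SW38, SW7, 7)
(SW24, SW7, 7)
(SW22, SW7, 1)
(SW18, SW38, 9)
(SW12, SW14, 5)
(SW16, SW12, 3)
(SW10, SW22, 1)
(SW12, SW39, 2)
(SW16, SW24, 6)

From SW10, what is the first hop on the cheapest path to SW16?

Compare a few routes:
SW10 → SW22 → SW18 → SW38 → SW16: 1+1+9+2 = 13
SW10 → SW22 → SW7 → SW38 → SW16: 1+1+9+2 = 13
SW10 → SW22 → SW14 → SW38 → SW16: 1+7+1+2 = 11
SW10 → SW22 → SW7 → SW14 → SW38 → SW16: 1+1+4+1+2 = 9
The minimum is 9 hops' cost via SW10 → SW22 → SW7 → SW14 → SW38 → SW16.
So from SW10 the first move is to SW22.

SW22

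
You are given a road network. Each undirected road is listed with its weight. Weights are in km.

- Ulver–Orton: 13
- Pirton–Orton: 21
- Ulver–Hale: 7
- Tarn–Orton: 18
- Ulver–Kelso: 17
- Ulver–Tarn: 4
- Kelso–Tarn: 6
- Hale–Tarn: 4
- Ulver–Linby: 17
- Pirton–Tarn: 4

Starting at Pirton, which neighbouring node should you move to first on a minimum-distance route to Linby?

Tarn

Enumerating some paths:
Pirton → Tarn → Hale → Ulver → Linby: 4+4+7+17 = 32
Pirton → Tarn → Ulver → Linby: 4+4+17 = 25
Cheapest is Pirton → Tarn → Ulver → Linby at 25 km.
So from Pirton the first move is to Tarn.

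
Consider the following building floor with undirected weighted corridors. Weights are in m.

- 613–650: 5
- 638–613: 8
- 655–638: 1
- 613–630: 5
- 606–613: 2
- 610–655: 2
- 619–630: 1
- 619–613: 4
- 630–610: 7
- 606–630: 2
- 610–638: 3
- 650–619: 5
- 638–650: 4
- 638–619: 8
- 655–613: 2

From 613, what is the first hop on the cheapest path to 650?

Candidate routes:
613 - 655 - 638 - 650: 2+1+4 = 7
613 - 619 - 650: 4+5 = 9
613 - 650: 5 = 5
Cheapest is 613 - 650 at 5 m.
So from 613 the first move is to 650.

650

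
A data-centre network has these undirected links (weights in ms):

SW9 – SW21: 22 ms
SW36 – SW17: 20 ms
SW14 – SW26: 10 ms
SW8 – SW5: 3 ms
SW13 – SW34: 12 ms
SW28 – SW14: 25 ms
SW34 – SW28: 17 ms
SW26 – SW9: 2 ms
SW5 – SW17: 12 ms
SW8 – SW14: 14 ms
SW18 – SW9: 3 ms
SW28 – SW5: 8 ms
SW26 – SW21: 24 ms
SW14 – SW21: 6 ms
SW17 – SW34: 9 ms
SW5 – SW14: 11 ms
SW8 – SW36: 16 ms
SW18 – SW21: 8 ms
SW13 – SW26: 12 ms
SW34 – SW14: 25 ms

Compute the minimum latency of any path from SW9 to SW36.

Running Dijkstra from SW9:
SW9: 0
SW26: 2  (via SW9)
SW18: 3  (via SW9)
SW21: 11  (via SW18)
SW14: 12  (via SW26)
SW13: 14  (via SW26)
SW5: 23  (via SW14)
SW34: 26  (via SW13)
SW8: 26  (via SW14)
SW28: 31  (via SW5)
SW17: 35  (via SW5)
SW36: 42  (via SW8)
Shortest route: SW9 → SW26 → SW14 → SW8 → SW36 = 42 ms.

42 ms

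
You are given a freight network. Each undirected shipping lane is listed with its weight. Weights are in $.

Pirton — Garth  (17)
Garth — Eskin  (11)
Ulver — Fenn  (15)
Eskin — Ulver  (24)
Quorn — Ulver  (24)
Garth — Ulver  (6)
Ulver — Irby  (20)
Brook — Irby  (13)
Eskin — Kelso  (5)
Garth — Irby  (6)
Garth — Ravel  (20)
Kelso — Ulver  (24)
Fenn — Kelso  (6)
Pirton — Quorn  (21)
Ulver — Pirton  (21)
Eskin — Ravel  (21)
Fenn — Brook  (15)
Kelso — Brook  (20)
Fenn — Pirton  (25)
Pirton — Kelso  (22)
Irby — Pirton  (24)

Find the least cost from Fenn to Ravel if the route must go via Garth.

Best Fenn to Garth: Fenn–Ulver–Garth costing 21
Shortest Garth→Ravel: Garth–Ravel = 20
Total via Garth: 21 + 20 = $41.

$41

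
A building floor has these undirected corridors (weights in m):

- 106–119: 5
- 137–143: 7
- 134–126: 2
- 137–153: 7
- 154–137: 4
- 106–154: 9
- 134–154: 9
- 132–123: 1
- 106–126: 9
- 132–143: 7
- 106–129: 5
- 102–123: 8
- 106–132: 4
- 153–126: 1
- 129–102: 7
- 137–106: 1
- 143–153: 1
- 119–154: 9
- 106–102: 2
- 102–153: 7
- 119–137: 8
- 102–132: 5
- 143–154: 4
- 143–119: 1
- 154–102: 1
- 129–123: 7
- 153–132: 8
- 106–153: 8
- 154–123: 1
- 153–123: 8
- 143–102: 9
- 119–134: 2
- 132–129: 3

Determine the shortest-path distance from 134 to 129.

Shortest distances from 134:
134: 0
126: 2  (via 134)
119: 2  (via 134)
143: 3  (via 119)
153: 3  (via 126)
154: 7  (via 143)
106: 7  (via 119)
123: 8  (via 154)
102: 8  (via 154)
137: 8  (via 106)
132: 9  (via 123)
129: 12  (via 106)
Shortest route: 134 → 119 → 106 → 129 = 12 m.

12 m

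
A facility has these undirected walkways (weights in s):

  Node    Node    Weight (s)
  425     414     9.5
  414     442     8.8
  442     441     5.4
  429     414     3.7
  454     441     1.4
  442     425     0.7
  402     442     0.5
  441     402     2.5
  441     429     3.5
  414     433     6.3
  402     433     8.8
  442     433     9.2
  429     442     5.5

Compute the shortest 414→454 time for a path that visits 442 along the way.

Shortest 414→442: 414–442 = 8.8
Best 442 to 454: 442–402–441–454 costing 4.4
Total via 442: 8.8 + 4.4 = 13.2 s.

13.2 s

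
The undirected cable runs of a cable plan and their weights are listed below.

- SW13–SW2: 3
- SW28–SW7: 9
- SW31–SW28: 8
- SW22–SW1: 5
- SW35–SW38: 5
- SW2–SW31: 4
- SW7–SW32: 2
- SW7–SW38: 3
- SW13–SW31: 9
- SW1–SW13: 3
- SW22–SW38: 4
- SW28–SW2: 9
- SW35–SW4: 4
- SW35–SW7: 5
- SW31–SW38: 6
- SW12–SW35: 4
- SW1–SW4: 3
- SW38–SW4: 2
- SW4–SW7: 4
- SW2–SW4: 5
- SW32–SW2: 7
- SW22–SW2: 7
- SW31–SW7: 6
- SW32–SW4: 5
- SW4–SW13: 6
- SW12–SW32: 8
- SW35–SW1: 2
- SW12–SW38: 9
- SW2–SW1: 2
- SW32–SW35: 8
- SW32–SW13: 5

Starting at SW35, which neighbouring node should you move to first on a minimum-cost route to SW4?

SW4

Candidate routes:
SW35–SW1–SW4: 2+3 = 5
SW35–SW4: 4 = 4
Cheapest is SW35–SW4 at 4.
So from SW35 the first move is to SW4.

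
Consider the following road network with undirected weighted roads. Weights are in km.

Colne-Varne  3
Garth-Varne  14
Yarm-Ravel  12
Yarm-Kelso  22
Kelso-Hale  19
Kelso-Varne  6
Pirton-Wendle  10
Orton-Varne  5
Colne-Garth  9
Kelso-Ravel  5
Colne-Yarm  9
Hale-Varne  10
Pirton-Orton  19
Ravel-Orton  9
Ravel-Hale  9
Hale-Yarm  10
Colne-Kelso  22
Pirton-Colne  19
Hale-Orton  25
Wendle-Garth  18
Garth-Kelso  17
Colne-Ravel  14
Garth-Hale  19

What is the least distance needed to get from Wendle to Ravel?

Compare a few routes:
Wendle → Pirton → Orton → Ravel: 10+19+9 = 38
Wendle → Garth → Kelso → Ravel: 18+17+5 = 40
Cheapest is Wendle → Pirton → Orton → Ravel at 38 km.

38 km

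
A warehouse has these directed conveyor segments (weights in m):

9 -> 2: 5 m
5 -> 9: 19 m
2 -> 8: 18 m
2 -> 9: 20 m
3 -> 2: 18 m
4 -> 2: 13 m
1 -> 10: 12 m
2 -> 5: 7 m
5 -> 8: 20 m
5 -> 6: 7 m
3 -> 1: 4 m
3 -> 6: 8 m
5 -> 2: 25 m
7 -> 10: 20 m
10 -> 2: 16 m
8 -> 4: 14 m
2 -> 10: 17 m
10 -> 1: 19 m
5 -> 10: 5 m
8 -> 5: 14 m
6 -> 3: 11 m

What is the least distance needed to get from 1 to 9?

48 m

Compare a few routes:
1 → 10 → 2 → 5 → 9: 12+16+7+19 = 54
1 → 10 → 2 → 9: 12+16+20 = 48
Cheapest is 1 → 10 → 2 → 9 at 48 m.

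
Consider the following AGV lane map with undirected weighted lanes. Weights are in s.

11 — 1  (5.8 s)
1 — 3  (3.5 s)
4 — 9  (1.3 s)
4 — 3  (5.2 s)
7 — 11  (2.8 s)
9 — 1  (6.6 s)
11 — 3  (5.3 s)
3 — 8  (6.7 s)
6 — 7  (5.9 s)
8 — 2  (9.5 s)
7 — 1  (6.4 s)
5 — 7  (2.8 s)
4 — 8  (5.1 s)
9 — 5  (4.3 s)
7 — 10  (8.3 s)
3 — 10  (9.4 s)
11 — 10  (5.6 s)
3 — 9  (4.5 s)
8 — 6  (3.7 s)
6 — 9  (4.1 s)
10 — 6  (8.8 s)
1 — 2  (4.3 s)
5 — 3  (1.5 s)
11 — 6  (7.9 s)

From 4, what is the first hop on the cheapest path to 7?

Candidate routes:
4 → 3 → 5 → 7: 5.2+1.5+2.8 = 9.5
4 → 9 → 6 → 7: 1.3+4.1+5.9 = 11.3
4 → 9 → 3 → 5 → 7: 1.3+4.5+1.5+2.8 = 10.1
4 → 9 → 5 → 7: 1.3+4.3+2.8 = 8.4
Cheapest is 4 → 9 → 5 → 7 at 8.4 s.
So from 4 the first move is to 9.

9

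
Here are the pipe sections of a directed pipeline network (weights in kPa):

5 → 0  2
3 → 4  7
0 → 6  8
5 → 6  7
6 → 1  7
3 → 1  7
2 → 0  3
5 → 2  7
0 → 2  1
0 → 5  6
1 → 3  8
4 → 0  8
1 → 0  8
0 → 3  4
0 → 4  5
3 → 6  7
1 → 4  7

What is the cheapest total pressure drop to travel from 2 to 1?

14 kPa

Enumerating some paths:
2–0–6–1: 3+8+7 = 18
2–0–3–1: 3+4+7 = 14
Cheapest is 2–0–3–1 at 14 kPa.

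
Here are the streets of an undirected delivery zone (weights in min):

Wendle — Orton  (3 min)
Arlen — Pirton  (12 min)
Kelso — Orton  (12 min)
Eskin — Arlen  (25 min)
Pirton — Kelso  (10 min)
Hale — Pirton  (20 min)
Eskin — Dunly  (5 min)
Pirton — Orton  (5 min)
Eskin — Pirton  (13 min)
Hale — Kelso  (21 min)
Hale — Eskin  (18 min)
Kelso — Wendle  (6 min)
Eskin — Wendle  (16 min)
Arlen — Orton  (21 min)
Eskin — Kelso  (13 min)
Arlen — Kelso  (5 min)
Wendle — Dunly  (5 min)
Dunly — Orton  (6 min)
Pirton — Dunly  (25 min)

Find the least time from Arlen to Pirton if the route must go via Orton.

Best Arlen to Orton: Arlen → Kelso → Wendle → Orton costing 14
Best Orton to Pirton: Orton → Pirton costing 5
Total via Orton: 14 + 5 = 19 min.

19 min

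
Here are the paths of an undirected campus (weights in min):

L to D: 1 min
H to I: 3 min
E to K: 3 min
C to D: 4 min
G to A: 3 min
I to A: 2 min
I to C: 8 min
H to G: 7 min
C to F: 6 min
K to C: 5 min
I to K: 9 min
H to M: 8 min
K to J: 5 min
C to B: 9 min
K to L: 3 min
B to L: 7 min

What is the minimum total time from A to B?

19 min

Enumerating some paths:
A–I–C–B: 2+8+9 = 19
A–I–K–L–B: 2+9+3+7 = 21
The minimum is 19 min via A–I–C–B.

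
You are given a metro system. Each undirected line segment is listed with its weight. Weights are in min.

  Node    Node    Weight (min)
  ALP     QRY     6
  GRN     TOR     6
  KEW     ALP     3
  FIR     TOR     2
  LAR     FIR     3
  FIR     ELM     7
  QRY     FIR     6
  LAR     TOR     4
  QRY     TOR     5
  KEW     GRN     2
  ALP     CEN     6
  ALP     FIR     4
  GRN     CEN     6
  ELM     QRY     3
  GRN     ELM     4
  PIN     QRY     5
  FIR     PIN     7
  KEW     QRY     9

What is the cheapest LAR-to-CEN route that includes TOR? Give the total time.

16 min

Best LAR to TOR: LAR–TOR costing 4
Best TOR to CEN: TOR–FIR–ALP–CEN costing 12
Total via TOR: 4 + 12 = 16 min.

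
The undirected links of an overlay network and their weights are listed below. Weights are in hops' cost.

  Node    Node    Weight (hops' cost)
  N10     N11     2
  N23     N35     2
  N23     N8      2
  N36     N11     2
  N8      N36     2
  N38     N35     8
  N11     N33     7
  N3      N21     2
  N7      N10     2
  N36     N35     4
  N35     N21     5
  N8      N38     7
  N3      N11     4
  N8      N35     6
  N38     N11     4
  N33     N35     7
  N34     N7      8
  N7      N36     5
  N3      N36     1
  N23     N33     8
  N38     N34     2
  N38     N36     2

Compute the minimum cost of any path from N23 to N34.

8 hops' cost

Candidate routes:
N23 - N8 - N36 - N38 - N34: 2+2+2+2 = 8
N23 - N35 - N36 - N38 - N34: 2+4+2+2 = 10
Cheapest is N23 - N8 - N36 - N38 - N34 at 8 hops' cost.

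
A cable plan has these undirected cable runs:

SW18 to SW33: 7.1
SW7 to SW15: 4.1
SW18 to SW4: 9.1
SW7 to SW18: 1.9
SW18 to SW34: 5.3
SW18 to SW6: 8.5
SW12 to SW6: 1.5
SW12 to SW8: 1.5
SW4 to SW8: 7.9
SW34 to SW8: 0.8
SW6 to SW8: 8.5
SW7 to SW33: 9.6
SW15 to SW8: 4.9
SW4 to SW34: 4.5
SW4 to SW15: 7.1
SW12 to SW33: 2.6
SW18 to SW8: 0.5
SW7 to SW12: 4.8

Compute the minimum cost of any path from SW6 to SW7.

Settle nodes by increasing distance from SW6:
SW6: 0
SW12: 1.5  (via SW6)
SW8: 3  (via SW12)
SW18: 3.5  (via SW8)
SW34: 3.8  (via SW8)
SW33: 4.1  (via SW12)
SW7: 5.4  (via SW18)
Shortest route: SW6 → SW12 → SW8 → SW18 → SW7 = 5.4.

5.4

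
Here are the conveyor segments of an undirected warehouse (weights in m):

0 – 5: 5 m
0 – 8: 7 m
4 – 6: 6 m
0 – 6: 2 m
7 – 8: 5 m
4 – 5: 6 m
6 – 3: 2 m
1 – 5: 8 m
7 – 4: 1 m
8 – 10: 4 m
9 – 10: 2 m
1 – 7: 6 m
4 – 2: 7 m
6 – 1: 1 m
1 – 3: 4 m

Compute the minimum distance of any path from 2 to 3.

15 m

Settle nodes by increasing distance from 2:
2: 0
4: 7  (via 2)
7: 8  (via 4)
5: 13  (via 4)
6: 13  (via 4)
8: 13  (via 7)
1: 14  (via 7)
0: 15  (via 6)
3: 15  (via 6)
Shortest route: 2–4–6–3 = 15 m.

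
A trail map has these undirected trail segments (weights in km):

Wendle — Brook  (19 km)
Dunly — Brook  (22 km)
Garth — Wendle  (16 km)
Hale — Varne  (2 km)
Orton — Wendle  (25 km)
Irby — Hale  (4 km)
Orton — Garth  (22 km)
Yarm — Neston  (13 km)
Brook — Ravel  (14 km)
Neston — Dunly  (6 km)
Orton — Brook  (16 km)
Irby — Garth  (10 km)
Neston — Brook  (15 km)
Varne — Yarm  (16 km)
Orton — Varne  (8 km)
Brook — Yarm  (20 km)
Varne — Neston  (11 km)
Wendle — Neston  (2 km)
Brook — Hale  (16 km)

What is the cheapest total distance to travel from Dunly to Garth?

Enumerating some paths:
Dunly → Neston → Wendle → Garth: 6+2+16 = 24
Dunly → Neston → Varne → Hale → Irby → Garth: 6+11+2+4+10 = 33
The minimum is 24 km via Dunly → Neston → Wendle → Garth.

24 km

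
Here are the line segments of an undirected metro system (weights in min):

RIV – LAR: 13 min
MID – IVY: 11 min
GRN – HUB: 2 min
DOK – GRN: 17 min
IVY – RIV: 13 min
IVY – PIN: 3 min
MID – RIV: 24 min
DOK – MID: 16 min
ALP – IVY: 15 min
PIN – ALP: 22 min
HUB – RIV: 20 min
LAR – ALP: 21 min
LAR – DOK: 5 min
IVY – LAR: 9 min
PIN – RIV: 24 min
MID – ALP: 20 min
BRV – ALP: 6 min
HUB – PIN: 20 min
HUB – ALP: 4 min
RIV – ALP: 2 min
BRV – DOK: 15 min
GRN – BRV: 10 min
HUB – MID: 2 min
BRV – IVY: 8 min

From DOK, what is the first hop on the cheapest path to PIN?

Compare a few routes:
DOK → LAR → IVY → PIN: 5+9+3 = 17
DOK → BRV → IVY → PIN: 15+8+3 = 26
DOK → LAR → RIV → IVY → PIN: 5+13+13+3 = 34
DOK → MID → IVY → PIN: 16+11+3 = 30
Cheapest is DOK → LAR → IVY → PIN at 17 min.
So from DOK the first move is to LAR.

LAR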